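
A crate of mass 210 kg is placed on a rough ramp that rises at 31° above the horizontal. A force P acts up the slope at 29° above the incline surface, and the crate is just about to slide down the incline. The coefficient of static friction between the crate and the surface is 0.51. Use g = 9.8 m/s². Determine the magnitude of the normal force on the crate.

On the verge of sliding down the incline, friction equals μN and acts up the slope.
Perpendicular: N + P sin 29° = W cos 31° = 1764 N.
Along incline: P cos 29° + μN = W sin 31° with W sin 31° = 1060 N.
Solving the pair for P and N: P = 255.5 N, N = 1640 N (and f = μN = 836.5 N).

N ≈ 1640 N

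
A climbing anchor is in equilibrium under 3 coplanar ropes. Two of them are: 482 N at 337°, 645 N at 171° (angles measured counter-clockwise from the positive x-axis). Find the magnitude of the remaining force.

F ≈ 212 N

Sum the known components: ΣF_x = -193.4 N, ΣF_y = -87.43 N.
For equilibrium the remaining force must supply (−ΣF_x, −ΣF_y) = (193.4, 87.43) N.
Magnitude = √((193.4)² + (87.43)²) = 212.2 N; direction = atan2(87.43, 193.4) = 24.3°.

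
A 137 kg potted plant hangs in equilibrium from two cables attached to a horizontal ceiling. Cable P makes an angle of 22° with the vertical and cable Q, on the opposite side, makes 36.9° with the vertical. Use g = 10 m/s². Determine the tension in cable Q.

Angles from the horizontal: cable P is 90° − 22° = 68°, cable Q is 90° − 36.9° = 53.1°.
Weight W = 137 × 10 = 1370 N acts straight down.
Horizontal: T_P cos 68° = T_Q cos 53.1°  →  T_P = 1.603 T_Q.
Vertical: T_P sin 68° + T_Q sin 53.1° = 1370.
Substituting the horizontal relation into the vertical equation gives 2.286 T_Q = 1370, so T_Q = 599.4 N.

T_Q ≈ 599 N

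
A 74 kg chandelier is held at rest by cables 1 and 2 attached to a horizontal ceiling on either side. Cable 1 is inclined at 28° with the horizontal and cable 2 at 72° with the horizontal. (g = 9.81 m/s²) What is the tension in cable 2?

Weight W = 74 × 9.81 = 725.9 N acts straight down.
Horizontal: T_1 cos 28° = T_2 cos 72°  →  T_1 = 0.35 T_2.
Vertical: T_1 sin 28° + T_2 sin 72° = 725.9.
Substituting the horizontal relation into the vertical equation gives 1.115 T_2 = 725.9, so T_2 = 650.9 N.

T_2 ≈ 651 N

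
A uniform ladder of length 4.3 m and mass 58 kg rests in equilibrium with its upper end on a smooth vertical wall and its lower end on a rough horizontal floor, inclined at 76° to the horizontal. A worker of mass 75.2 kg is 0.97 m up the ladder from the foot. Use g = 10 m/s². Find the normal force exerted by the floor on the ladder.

N_floor ≈ 1330 N

ΣF_y = 0: N_floor = 58×10 + 75.2×10 = 1332 N.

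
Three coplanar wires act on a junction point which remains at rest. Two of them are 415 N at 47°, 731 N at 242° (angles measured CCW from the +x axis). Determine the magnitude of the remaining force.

Sum the known components: ΣF_x = -60.15 N, ΣF_y = -341.9 N.
For equilibrium the remaining force must supply (−ΣF_x, −ΣF_y) = (60.15, 341.9) N.
Magnitude = √((60.15)² + (341.9)²) = 347.2 N; direction = atan2(341.9, 60.15) = 80.0°.

F ≈ 347 N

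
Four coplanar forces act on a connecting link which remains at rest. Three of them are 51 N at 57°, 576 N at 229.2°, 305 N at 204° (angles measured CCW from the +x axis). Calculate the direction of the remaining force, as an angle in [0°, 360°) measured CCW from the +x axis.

θ ≈ 39.5°

Sum the known components: ΣF_x = -627.2 N, ΣF_y = -517.3 N.
For equilibrium the remaining force must supply (−ΣF_x, −ΣF_y) = (627.2, 517.3) N.
Magnitude = √((627.2)² + (517.3)²) = 813 N; direction = atan2(517.3, 627.2) = 39.5°.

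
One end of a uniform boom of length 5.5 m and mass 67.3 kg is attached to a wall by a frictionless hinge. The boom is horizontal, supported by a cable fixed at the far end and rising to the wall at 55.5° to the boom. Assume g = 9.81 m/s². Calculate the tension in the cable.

Take torques about the hinge: T sin 55.5° · 5.5 = 67.3×9.81×2.75 = 1815.6 N·m.
So T = 1815.6 / (0.8241 × 5.5) = 400.55 N.

T ≈ 401 N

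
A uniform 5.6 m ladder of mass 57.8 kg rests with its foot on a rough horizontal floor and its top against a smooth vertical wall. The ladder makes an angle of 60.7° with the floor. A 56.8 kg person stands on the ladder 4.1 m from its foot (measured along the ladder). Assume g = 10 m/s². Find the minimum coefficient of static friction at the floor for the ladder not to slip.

ΣF_y = 0: N_floor = 57.8×10 + 56.8×10 = 1146 N.
Torques about the foot: N_wall · 5.6 sin 60.7° = 57.8×10×2.8 cos 60.7° + 56.8×10×4.1 cos 60.7° → N_wall = 395.55 N.
ΣF_x = 0: f_floor = N_wall = 395.55 N.
μ_min = f_floor / N_floor = 395.55 / 1146 = 0.3452.

μ_min ≈ 0.345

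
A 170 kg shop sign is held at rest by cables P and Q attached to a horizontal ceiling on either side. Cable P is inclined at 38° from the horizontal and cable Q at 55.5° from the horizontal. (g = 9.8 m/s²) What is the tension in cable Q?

T_Q ≈ 1320 N

Weight W = 170 × 9.8 = 1666 N acts straight down.
Horizontal: T_P cos 38° = T_Q cos 55.5°  →  T_P = 0.7188 T_Q.
Vertical: T_P sin 38° + T_Q sin 55.5° = 1666.
Substituting the horizontal relation into the vertical equation gives 1.267 T_Q = 1666, so T_Q = 1315 N.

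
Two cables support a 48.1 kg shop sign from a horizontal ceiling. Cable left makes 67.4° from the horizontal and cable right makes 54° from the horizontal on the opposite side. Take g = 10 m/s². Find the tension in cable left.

Weight W = 48.1 × 10 = 481 N acts straight down.
Horizontal: T_left cos 67.4° = T_right cos 54°  →  T_right = 0.6538 T_left.
Vertical: T_left sin 67.4° + T_right sin 54° = 481.
Substituting the horizontal relation into the vertical equation gives 1.452 T_left = 481, so T_left = 331.2 N.

T_left ≈ 331 N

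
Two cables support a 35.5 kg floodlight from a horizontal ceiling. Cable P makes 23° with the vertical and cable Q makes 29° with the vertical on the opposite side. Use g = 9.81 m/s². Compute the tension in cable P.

Angles from the horizontal: cable P is 90° − 23° = 67°, cable Q is 90° − 29° = 61°.
Weight W = 35.5 × 9.81 = 348.3 N acts straight down.
Horizontal: T_P cos 67° = T_Q cos 61°  →  T_Q = 0.8059 T_P.
Vertical: T_P sin 67° + T_Q sin 61° = 348.3.
Substituting the horizontal relation into the vertical equation gives 1.625 T_P = 348.3, so T_P = 214.3 N.

T_P ≈ 214 N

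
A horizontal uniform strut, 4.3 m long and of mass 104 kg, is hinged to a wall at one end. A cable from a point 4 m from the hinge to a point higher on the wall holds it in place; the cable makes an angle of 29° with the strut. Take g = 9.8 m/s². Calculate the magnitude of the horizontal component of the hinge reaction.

Take torques about the hinge: T sin 29° · 4 = 104×9.8×2.15 = 2191.3 N·m.
So T = 2191.3 / (0.4848 × 4) = 1130 N.
ΣF_x = 0: H_x = T cos 29° = 988.29 N.

H_x ≈ 988 N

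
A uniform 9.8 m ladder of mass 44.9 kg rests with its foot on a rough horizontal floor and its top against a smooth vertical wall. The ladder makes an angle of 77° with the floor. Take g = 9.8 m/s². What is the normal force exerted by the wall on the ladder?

N_wall ≈ 50.8 N

Torques about the foot: N_wall · 9.8 sin 77° = 44.9×9.8×4.9 cos 77° → N_wall = 50.793 N.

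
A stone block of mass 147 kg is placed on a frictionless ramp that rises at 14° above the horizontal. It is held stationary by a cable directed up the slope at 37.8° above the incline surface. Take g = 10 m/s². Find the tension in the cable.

T ≈ 450 N

Take axes along and perpendicular to the incline. Weight components: W sin 14° = 355.6 N down-slope, W cos 14° = 1426 N into the surface.
Along incline: T cos 37.8° = W sin 14° → T = 450.1 N.
Perpendicular: N = W cos 14° − T sin 37.8° = 1150 N.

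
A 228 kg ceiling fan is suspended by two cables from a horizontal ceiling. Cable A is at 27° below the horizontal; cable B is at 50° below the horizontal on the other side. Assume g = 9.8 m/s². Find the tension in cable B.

Weight W = 228 × 9.8 = 2234 N acts straight down.
Horizontal: T_A cos 27° = T_B cos 50°  →  T_A = 0.7214 T_B.
Vertical: T_A sin 27° + T_B sin 50° = 2234.
Substituting the horizontal relation into the vertical equation gives 1.094 T_B = 2234, so T_B = 2043 N.

T_B ≈ 2040 N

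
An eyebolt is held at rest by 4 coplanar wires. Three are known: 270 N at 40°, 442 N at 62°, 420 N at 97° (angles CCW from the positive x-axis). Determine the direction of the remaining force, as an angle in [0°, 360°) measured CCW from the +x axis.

Sum the known components: ΣF_x = 363.2 N, ΣF_y = 980.7 N.
For equilibrium the remaining force must supply (−ΣF_x, −ΣF_y) = (-363.2, -980.7) N.
Magnitude = √((-363.2)² + (-980.7)²) = 1046 N; direction = atan2(-980.7, -363.2) = 249.7°.

θ ≈ 250°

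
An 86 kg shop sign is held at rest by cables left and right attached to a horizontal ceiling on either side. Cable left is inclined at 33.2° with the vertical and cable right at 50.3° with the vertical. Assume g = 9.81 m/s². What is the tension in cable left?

Angles from the horizontal: cable left is 90° − 33.2° = 56.8°, cable right is 90° − 50.3° = 39.7°.
Weight W = 86 × 9.81 = 843.7 N acts straight down.
Horizontal: T_left cos 56.8° = T_right cos 39.7°  →  T_right = 0.7117 T_left.
Vertical: T_left sin 56.8° + T_right sin 39.7° = 843.7.
Substituting the horizontal relation into the vertical equation gives 1.291 T_left = 843.7, so T_left = 653.3 N.

T_left ≈ 653 N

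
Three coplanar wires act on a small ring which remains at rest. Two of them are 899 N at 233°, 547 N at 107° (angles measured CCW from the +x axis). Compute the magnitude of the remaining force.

F ≈ 728 N

Sum the known components: ΣF_x = -701 N, ΣF_y = -194.9 N.
For equilibrium the remaining force must supply (−ΣF_x, −ΣF_y) = (701, 194.9) N.
Magnitude = √((701)² + (194.9)²) = 727.5 N; direction = atan2(194.9, 701) = 15.5°.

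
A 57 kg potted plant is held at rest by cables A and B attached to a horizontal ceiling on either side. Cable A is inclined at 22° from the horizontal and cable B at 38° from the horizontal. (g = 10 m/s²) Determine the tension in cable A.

Weight W = 57 × 10 = 570 N acts straight down.
Horizontal: T_A cos 22° = T_B cos 38°  →  T_B = 1.177 T_A.
Vertical: T_A sin 22° + T_B sin 38° = 570.
Substituting the horizontal relation into the vertical equation gives 1.099 T_A = 570, so T_A = 518.7 N.

T_A ≈ 519 N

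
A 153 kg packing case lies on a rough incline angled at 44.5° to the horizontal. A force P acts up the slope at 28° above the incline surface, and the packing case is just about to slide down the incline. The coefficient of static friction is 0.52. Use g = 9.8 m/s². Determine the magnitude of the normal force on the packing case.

N ≈ 706 N

On the verge of sliding down the incline, friction equals μN and acts up the slope.
Perpendicular: N + P sin 28° = W cos 44.5° = 1069 N.
Along incline: P cos 28° + μN = W sin 44.5° with W sin 44.5° = 1051 N.
Solving the pair for P and N: P = 774.6 N, N = 705.8 N (and f = μN = 367 N).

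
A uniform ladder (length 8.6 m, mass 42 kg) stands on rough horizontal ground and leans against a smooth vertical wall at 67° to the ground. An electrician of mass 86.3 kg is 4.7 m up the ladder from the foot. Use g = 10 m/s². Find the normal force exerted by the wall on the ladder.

Torques about the foot: N_wall · 8.6 sin 67° = 42×10×4.3 cos 67° + 86.3×10×4.7 cos 67° → N_wall = 289.34 N.

N_wall ≈ 289 N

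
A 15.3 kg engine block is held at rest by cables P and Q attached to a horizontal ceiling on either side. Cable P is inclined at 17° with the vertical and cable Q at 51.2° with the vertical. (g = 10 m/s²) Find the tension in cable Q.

T_Q ≈ 48.2 N

Angles from the horizontal: cable P is 90° − 17° = 73°, cable Q is 90° − 51.2° = 38.8°.
Weight W = 15.3 × 10 = 153 N acts straight down.
Horizontal: T_P cos 73° = T_Q cos 38.8°  →  T_P = 2.666 T_Q.
Vertical: T_P sin 73° + T_Q sin 38.8° = 153.
Substituting the horizontal relation into the vertical equation gives 3.176 T_Q = 153, so T_Q = 48.18 N.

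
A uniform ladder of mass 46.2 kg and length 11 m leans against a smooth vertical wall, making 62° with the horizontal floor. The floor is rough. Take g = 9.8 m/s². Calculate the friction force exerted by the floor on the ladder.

Torques about the foot: N_wall · 11 sin 62° = 46.2×9.8×5.5 cos 62° → N_wall = 120.37 N.
ΣF_x = 0: f_floor = N_wall = 120.37 N.

f ≈ 120 N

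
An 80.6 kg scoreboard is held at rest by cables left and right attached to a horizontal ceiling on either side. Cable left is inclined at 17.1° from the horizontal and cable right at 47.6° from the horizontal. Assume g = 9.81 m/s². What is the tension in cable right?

Weight W = 80.6 × 9.81 = 790.7 N acts straight down.
Horizontal: T_left cos 17.1° = T_right cos 47.6°  →  T_left = 0.7055 T_right.
Vertical: T_left sin 17.1° + T_right sin 47.6° = 790.7.
Substituting the horizontal relation into the vertical equation gives 0.9459 T_right = 790.7, so T_right = 835.9 N.

T_right ≈ 836 N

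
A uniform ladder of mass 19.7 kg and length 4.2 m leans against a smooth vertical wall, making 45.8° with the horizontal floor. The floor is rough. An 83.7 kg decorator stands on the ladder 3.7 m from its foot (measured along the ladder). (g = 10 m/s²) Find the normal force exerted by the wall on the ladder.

Torques about the foot: N_wall · 4.2 sin 45.8° = 19.7×10×2.1 cos 45.8° + 83.7×10×3.7 cos 45.8° → N_wall = 812.84 N.

N_wall ≈ 813 N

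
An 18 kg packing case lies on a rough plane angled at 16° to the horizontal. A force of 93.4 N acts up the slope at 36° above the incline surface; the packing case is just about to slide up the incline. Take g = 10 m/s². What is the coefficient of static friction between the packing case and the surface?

μ ≈ 0.220

On the verge of sliding up the incline, friction is at its maximum μN and acts down the slope.
Perpendicular to incline: N = W cos 16° − P sin 36° = 173 − 54.9 = 118.1 N.
Along incline: P cos 36° − μN = W sin 16° → μ = −(W sin 16° − P cos 36°) / N = 0.2197.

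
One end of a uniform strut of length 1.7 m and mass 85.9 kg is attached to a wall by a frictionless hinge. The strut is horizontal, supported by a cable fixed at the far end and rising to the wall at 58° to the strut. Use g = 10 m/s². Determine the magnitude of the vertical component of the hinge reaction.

Take torques about the hinge: T sin 58° · 1.7 = 85.9×10×0.85 = 730.15 N·m.
So T = 730.15 / (0.8480 × 1.7) = 506.46 N.
ΣF_y = 0: H_y = (85.9×10) − T sin 58° = 859 − 429.5 = 429.5 N.

|H_y| ≈ 429 N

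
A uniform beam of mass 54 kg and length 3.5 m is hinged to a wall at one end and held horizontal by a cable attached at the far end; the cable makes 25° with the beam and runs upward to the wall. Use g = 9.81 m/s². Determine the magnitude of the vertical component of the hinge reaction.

|H_y| ≈ 265 N

Take torques about the hinge: T sin 25° · 3.5 = 54×9.81×1.75 = 927.05 N·m.
So T = 927.05 / (0.4226 × 3.5) = 626.74 N.
ΣF_y = 0: H_y = (54×9.81) − T sin 25° = 529.74 − 264.87 = 264.87 N.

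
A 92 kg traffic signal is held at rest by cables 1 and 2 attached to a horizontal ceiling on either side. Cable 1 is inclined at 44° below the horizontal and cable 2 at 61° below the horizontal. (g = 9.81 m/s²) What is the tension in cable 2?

Weight W = 92 × 9.81 = 902.5 N acts straight down.
Horizontal: T_1 cos 44° = T_2 cos 61°  →  T_1 = 0.674 T_2.
Vertical: T_1 sin 44° + T_2 sin 61° = 902.5.
Substituting the horizontal relation into the vertical equation gives 1.343 T_2 = 902.5, so T_2 = 672.1 N.

T_2 ≈ 672 N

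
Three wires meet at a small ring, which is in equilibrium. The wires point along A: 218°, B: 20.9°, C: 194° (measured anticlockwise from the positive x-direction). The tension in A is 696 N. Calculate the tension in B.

T_B ≈ 2360 N

Resolve: ΣF_x = 696 cos 218° + T_B cos 20.9° + T_C cos 194° = 0.
        ΣF_y = 696 sin 218° + T_B sin 20.9° + T_C sin 194° = 0.
The known terms sum to (-548.5, -428.5) N, so 0.9342 T_B − 0.9703 T_C = 548.5 and 0.3567 T_B − 0.2419 T_C = 428.5.
Solving simultaneously: T_B = 2356 N, T_C = 1703 N.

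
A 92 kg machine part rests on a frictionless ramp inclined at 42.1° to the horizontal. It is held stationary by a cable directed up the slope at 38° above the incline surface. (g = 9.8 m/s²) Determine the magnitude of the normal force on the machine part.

Take axes along and perpendicular to the incline. Weight components: W sin 42.1° = 604.5 N down-slope, W cos 42.1° = 669 N into the surface.
Along incline: T cos 38° = W sin 42.1° → T = 767.1 N.
Perpendicular: N = W cos 42.1° − T sin 38° = 196.7 N.

N ≈ 197 N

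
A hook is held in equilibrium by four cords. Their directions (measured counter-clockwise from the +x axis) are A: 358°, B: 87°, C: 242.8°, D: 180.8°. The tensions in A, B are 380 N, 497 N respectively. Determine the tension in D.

Resolve: ΣF_x = 380 cos 358° + 497 cos 87° + T_C cos 242.8° + T_D cos 180.8° = 0.
        ΣF_y = 380 sin 358° + 497 sin 87° + T_C sin 242.8° + T_D sin 180.8° = 0.
The known terms sum to (405.8, 483.1) N, so -0.4571 T_C − 0.9999 T_D = -405.8 and -0.8894 T_C − 0.0140 T_D = -483.1.
Solving simultaneously: T_C = 540.6 N, T_D = 158.7 N.

T_D ≈ 159 N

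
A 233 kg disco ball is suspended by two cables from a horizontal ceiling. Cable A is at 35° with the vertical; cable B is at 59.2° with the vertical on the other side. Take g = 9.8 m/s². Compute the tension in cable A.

Angles from the horizontal: cable A is 90° − 35° = 55°, cable B is 90° − 59.2° = 30.8°.
Weight W = 233 × 9.8 = 2283 N acts straight down.
Horizontal: T_A cos 55° = T_B cos 30.8°  →  T_B = 0.6678 T_A.
Vertical: T_A sin 55° + T_B sin 30.8° = 2283.
Substituting the horizontal relation into the vertical equation gives 1.161 T_A = 2283, so T_A = 1967 N.

T_A ≈ 1970 N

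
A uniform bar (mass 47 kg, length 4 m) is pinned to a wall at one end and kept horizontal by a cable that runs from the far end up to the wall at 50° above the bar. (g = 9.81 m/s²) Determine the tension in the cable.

T ≈ 301 N

Take torques about the hinge: T sin 50° · 4 = 47×9.81×2 = 922.14 N·m.
So T = 922.14 / (0.7660 × 4) = 300.94 N.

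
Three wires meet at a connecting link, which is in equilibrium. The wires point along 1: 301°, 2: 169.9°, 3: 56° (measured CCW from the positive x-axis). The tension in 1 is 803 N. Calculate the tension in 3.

T_3 ≈ 662 N

Resolve: ΣF_x = 803 cos 301° + T_2 cos 169.9° + T_3 cos 56° = 0.
        ΣF_y = 803 sin 301° + T_2 sin 169.9° + T_3 sin 56° = 0.
The known terms sum to (413.6, -688.3) N, so -0.9845 T_2 + 0.5592 T_3 = -413.6 and 0.1754 T_2 + 0.8290 T_3 = 688.3.
Solving simultaneously: T_2 = 796 N, T_3 = 661.9 N.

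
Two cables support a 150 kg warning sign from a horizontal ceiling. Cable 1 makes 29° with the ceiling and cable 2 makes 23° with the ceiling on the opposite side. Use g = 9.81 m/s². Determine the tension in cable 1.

Weight W = 150 × 9.81 = 1472 N acts straight down.
Horizontal: T_1 cos 29° = T_2 cos 23°  →  T_2 = 0.9502 T_1.
Vertical: T_1 sin 29° + T_2 sin 23° = 1472.
Substituting the horizontal relation into the vertical equation gives 0.8561 T_1 = 1472, so T_1 = 1719 N.

T_1 ≈ 1720 N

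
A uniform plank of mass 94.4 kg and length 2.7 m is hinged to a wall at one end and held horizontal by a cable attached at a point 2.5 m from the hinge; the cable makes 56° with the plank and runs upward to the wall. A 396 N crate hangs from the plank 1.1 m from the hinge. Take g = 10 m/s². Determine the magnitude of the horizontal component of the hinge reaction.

Take torques about the hinge: T sin 56° · 2.5 = 94.4×10×1.35 + 396×1.1 = 1710 N·m.
So T = 1710 / (0.8290 × 2.5) = 825.05 N.
ΣF_x = 0: H_x = T cos 56° = 461.36 N.

H_x ≈ 461 N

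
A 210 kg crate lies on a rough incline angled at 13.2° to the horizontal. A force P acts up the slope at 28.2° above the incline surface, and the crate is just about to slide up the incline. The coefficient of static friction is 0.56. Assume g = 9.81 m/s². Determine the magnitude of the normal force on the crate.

N ≈ 1350 N

On the verge of sliding up the incline, friction equals μN and acts down the slope.
Perpendicular: N + P sin 28.2° = W cos 13.2° = 2006 N.
Along incline: P cos 28.2° = W sin 13.2° + μN  with W sin 13.2° = 470.4 N.
Solving the pair for P and N: P = 1391 N, N = 1349 N (and f = μN = 755.2 N).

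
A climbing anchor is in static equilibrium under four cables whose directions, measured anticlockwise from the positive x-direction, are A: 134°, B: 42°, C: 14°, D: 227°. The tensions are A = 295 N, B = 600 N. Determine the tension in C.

Resolve: ΣF_x = 295 cos 134° + 600 cos 42° + T_C cos 14° + T_D cos 227° = 0.
        ΣF_y = 295 sin 134° + 600 sin 42° + T_C sin 14° + T_D sin 227° = 0.
The known terms sum to (241, 613.7) N, so 0.9703 T_C − 0.6820 T_D = -241 and 0.2419 T_C − 0.7314 T_D = -613.7.
Solving simultaneously: T_C = 444.9 N, T_D = 986.3 N.

T_C ≈ 445 N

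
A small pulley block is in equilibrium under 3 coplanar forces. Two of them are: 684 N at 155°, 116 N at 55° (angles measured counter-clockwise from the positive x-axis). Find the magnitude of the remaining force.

F ≈ 674 N

Sum the known components: ΣF_x = -553.4 N, ΣF_y = 384.1 N.
For equilibrium the remaining force must supply (−ΣF_x, −ΣF_y) = (553.4, -384.1) N.
Magnitude = √((553.4)² + (-384.1)²) = 673.6 N; direction = atan2(-384.1, 553.4) = 325.2°.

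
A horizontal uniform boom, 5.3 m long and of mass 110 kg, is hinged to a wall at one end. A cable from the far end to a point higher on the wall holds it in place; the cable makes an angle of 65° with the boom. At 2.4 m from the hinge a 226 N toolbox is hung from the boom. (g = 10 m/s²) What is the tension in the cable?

T ≈ 720 N

Take torques about the hinge: T sin 65° · 5.3 = 110×10×2.65 + 226×2.4 = 3457.4 N·m.
So T = 3457.4 / (0.9063 × 5.3) = 719.78 N.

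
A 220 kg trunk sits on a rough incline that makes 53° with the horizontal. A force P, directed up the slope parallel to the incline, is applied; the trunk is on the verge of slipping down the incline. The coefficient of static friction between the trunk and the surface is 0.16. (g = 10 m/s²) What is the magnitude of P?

P ≈ 1550 N

On the verge of sliding down the incline, friction equals μN and acts up the slope.
Perpendicular: N + P sin 0° = W cos 53° = 1324 N.
Along incline: P cos 0° + μN = W sin 53° with W sin 53° = 1757 N.
Solving the pair for P and N: P = 1545 N, N = 1324 N (and f = μN = 211.8 N).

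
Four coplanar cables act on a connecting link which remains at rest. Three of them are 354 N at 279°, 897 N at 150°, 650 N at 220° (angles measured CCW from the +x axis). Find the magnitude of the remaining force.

F ≈ 1260 N

Sum the known components: ΣF_x = -1219 N, ΣF_y = -319 N.
For equilibrium the remaining force must supply (−ΣF_x, −ΣF_y) = (1219, 319) N.
Magnitude = √((1219)² + (319)²) = 1260 N; direction = atan2(319, 1219) = 14.7°.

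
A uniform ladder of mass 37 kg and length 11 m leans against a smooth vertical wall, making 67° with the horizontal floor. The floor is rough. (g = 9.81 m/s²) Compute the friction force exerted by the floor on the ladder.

f ≈ 77 N

Torques about the foot: N_wall · 11 sin 67° = 37×9.81×5.5 cos 67° → N_wall = 77.036 N.
ΣF_x = 0: f_floor = N_wall = 77.036 N.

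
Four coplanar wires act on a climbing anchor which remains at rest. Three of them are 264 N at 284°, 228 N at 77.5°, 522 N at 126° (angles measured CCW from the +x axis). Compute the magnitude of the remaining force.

Sum the known components: ΣF_x = -193.6 N, ΣF_y = 388.7 N.
For equilibrium the remaining force must supply (−ΣF_x, −ΣF_y) = (193.6, -388.7) N.
Magnitude = √((193.6)² + (-388.7)²) = 434.3 N; direction = atan2(-388.7, 193.6) = 296.5°.

F ≈ 434 N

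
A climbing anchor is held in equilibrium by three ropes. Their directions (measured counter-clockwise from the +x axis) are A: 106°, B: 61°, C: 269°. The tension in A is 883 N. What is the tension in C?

T_C ≈ 1330 N

Resolve: ΣF_x = 883 cos 106° + T_B cos 61° + T_C cos 269° = 0.
        ΣF_y = 883 sin 106° + T_B sin 61° + T_C sin 269° = 0.
The known terms sum to (-243.4, 848.8) N, so 0.4848 T_B − 0.0175 T_C = 243.4 and 0.8746 T_B − 0.9998 T_C = -848.8.
Solving simultaneously: T_B = 549.9 N, T_C = 1330 N.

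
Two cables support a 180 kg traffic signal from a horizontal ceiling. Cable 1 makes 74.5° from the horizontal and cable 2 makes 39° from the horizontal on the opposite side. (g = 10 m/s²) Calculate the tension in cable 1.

Weight W = 180 × 10 = 1800 N acts straight down.
Horizontal: T_1 cos 74.5° = T_2 cos 39°  →  T_2 = 0.3439 T_1.
Vertical: T_1 sin 74.5° + T_2 sin 39° = 1800.
Substituting the horizontal relation into the vertical equation gives 1.18 T_1 = 1800, so T_1 = 1525 N.

T_1 ≈ 1530 N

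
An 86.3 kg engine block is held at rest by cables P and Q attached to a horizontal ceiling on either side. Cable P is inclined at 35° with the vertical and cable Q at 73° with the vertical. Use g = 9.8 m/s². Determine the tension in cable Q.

Angles from the horizontal: cable P is 90° − 35° = 55°, cable Q is 90° − 73° = 17°.
Weight W = 86.3 × 9.8 = 845.7 N acts straight down.
Horizontal: T_P cos 55° = T_Q cos 17°  →  T_P = 1.667 T_Q.
Vertical: T_P sin 55° + T_Q sin 17° = 845.7.
Substituting the horizontal relation into the vertical equation gives 1.658 T_Q = 845.7, so T_Q = 510.1 N.

T_Q ≈ 510 N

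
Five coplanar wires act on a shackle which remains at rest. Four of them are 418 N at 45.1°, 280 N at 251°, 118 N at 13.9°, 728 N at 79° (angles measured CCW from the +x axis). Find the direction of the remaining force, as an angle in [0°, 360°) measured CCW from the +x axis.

Sum the known components: ΣF_x = 457.3 N, ΣF_y = 774.3 N.
For equilibrium the remaining force must supply (−ΣF_x, −ΣF_y) = (-457.3, -774.3) N.
Magnitude = √((-457.3)² + (-774.3)²) = 899.3 N; direction = atan2(-774.3, -457.3) = 239.4°.

θ ≈ 239°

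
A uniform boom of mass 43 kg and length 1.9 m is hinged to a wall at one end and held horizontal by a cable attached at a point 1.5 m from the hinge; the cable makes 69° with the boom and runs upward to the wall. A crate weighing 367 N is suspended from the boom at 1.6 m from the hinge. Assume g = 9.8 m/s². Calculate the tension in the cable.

Take torques about the hinge: T sin 69° · 1.5 = 43×9.8×0.95 + 367×1.6 = 987.53 N·m.
So T = 987.53 / (0.9336 × 1.5) = 705.19 N.

T ≈ 705 N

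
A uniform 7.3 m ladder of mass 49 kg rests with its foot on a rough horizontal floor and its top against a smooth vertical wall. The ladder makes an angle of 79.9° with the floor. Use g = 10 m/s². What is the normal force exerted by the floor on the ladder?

ΣF_y = 0: N_floor = 49×10 = 490 N.

N_floor ≈ 490 N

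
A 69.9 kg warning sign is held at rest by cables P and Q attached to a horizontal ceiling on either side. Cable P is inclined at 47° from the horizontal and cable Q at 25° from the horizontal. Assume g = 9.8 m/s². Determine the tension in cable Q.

T_Q ≈ 491 N

Weight W = 69.9 × 9.8 = 685 N acts straight down.
Horizontal: T_P cos 47° = T_Q cos 25°  →  T_P = 1.329 T_Q.
Vertical: T_P sin 47° + T_Q sin 25° = 685.
Substituting the horizontal relation into the vertical equation gives 1.395 T_Q = 685, so T_Q = 491.2 N.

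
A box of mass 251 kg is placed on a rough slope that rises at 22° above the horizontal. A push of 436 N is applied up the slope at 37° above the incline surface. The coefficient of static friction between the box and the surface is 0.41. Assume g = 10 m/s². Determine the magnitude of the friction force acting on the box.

Axes along / perpendicular to the incline. W sin 22° = 940.3 N down-slope; W cos 22° = 2327 N into the surface.
Perpendicular: N = W cos 22° − P sin 37° = 2327 − 262.4 = 2065 N.
Along incline: P cos 37° + f = W sin 22° (friction acts up-slope) → f = 940.3 − 348.2 = 592.1 N.
|f| = 592.1 N ≤ μN = 846.6 N, so the box is indeed static.

f ≈ 592 N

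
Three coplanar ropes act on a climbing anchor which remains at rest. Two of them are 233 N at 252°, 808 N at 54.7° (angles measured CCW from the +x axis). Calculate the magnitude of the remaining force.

Sum the known components: ΣF_x = 394.9 N, ΣF_y = 437.8 N.
For equilibrium the remaining force must supply (−ΣF_x, −ΣF_y) = (-394.9, -437.8) N.
Magnitude = √((-394.9)² + (-437.8)²) = 589.6 N; direction = atan2(-437.8, -394.9) = 228.0°.

F ≈ 590 N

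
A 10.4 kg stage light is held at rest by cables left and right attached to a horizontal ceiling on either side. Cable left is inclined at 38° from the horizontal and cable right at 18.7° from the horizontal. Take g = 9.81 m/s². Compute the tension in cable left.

Weight W = 10.4 × 9.81 = 102 N acts straight down.
Horizontal: T_left cos 38° = T_right cos 18.7°  →  T_right = 0.8319 T_left.
Vertical: T_left sin 38° + T_right sin 18.7° = 102.
Substituting the horizontal relation into the vertical equation gives 0.8824 T_left = 102, so T_left = 115.6 N.

T_left ≈ 116 N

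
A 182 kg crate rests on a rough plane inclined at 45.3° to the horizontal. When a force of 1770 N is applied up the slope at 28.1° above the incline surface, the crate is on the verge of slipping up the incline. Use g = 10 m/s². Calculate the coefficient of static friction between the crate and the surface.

μ ≈ 0.600

On the verge of sliding up the incline, friction is at its maximum μN and acts down the slope.
Perpendicular to incline: N = W cos 45.3° − P sin 28.1° = 1280 − 833.7 = 446.5 N.
Along incline: P cos 28.1° − μN = W sin 45.3° → μ = −(W sin 45.3° − P cos 28.1°) / N = 0.5996.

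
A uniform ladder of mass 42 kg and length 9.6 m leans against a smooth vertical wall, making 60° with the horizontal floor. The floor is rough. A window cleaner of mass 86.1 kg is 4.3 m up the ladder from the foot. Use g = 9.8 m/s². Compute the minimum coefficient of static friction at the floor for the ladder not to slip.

ΣF_y = 0: N_floor = 42×9.8 + 86.1×9.8 = 1255.4 N.
Torques about the foot: N_wall · 9.6 sin 60° = 42×9.8×4.8 cos 60° + 86.1×9.8×4.3 cos 60° → N_wall = 337.02 N.
ΣF_x = 0: f_floor = N_wall = 337.02 N.
μ_min = f_floor / N_floor = 337.02 / 1255.4 = 0.2685.

μ_min ≈ 0.268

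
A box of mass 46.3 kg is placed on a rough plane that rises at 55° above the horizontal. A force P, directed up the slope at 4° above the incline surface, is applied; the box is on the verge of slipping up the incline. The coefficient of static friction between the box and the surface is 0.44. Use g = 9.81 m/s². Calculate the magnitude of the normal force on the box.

On the verge of sliding up the incline, friction equals μN and acts down the slope.
Perpendicular: N + P sin 4° = W cos 55° = 260.5 N.
Along incline: P cos 4° = W sin 55° + μN  with W sin 55° = 372.1 N.
Solving the pair for P and N: P = 473.3 N, N = 227.5 N (and f = μN = 100.1 N).

N ≈ 228 N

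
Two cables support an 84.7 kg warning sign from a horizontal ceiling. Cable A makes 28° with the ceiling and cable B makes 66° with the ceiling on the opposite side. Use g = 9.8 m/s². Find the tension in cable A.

T_A ≈ 338 N

Weight W = 84.7 × 9.8 = 830.1 N acts straight down.
Horizontal: T_A cos 28° = T_B cos 66°  →  T_B = 2.171 T_A.
Vertical: T_A sin 28° + T_B sin 66° = 830.1.
Substituting the horizontal relation into the vertical equation gives 2.453 T_A = 830.1, so T_A = 338.4 N.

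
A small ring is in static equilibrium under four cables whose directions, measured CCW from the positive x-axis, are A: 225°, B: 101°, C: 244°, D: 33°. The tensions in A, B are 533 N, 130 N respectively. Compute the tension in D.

T_D ≈ 489 N

Resolve: ΣF_x = 533 cos 225° + 130 cos 101° + T_C cos 244° + T_D cos 33° = 0.
        ΣF_y = 533 sin 225° + 130 sin 101° + T_C sin 244° + T_D sin 33° = 0.
The known terms sum to (-401.7, -249.3) N, so -0.4384 T_C + 0.8387 T_D = 401.7 and -0.8988 T_C + 0.5446 T_D = 249.3.
Solving simultaneously: T_C = 18.87 N, T_D = 488.8 N.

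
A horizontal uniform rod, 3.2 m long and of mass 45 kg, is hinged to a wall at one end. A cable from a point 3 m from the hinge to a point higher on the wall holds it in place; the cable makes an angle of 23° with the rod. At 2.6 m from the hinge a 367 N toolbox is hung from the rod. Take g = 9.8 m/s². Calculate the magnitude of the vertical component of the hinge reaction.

|H_y| ≈ 255 N

Take torques about the hinge: T sin 23° · 3 = 45×9.8×1.6 + 367×2.6 = 1659.8 N·m.
So T = 1659.8 / (0.3907 × 3) = 1416 N.
ΣF_y = 0: H_y = (45×9.8 + 367) − T sin 23° = 808 − 553.27 = 254.73 N.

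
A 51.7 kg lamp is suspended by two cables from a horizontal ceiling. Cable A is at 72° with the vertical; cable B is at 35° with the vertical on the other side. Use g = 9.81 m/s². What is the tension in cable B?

T_B ≈ 504 N

Angles from the horizontal: cable A is 90° − 72° = 18°, cable B is 90° − 35° = 55°.
Weight W = 51.7 × 9.81 = 507.2 N acts straight down.
Horizontal: T_A cos 18° = T_B cos 55°  →  T_A = 0.6031 T_B.
Vertical: T_A sin 18° + T_B sin 55° = 507.2.
Substituting the horizontal relation into the vertical equation gives 1.006 T_B = 507.2, so T_B = 504.4 N.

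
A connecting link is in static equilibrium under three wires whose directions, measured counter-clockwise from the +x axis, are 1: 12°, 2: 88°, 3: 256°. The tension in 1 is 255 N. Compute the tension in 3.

Resolve: ΣF_x = 255 cos 12° + T_2 cos 88° + T_3 cos 256° = 0.
        ΣF_y = 255 sin 12° + T_2 sin 88° + T_3 sin 256° = 0.
The known terms sum to (249.4, 53.02) N, so 0.0349 T_2 − 0.2419 T_3 = -249.4 and 0.9994 T_2 − 0.9703 T_3 = -53.02.
Solving simultaneously: T_2 = 1102 N, T_3 = 1190 N.

T_3 ≈ 1190 N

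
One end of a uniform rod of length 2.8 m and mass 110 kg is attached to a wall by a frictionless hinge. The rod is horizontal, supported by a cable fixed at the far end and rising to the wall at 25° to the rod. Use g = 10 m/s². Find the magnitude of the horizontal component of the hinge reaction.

H_x ≈ 1180 N

Take torques about the hinge: T sin 25° · 2.8 = 110×10×1.4 = 1540 N·m.
So T = 1540 / (0.4226 × 2.8) = 1301.4 N.
ΣF_x = 0: H_x = T cos 25° = 1179.5 N.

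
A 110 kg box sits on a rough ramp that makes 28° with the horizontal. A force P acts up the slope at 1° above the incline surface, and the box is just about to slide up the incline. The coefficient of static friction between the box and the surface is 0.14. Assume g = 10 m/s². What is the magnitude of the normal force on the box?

On the verge of sliding up the incline, friction equals μN and acts down the slope.
Perpendicular: N + P sin 1° = W cos 28° = 971.2 N.
Along incline: P cos 1° = W sin 28° + μN  with W sin 28° = 516.4 N.
Solving the pair for P and N: P = 650.9 N, N = 959.9 N (and f = μN = 134.4 N).

N ≈ 960 N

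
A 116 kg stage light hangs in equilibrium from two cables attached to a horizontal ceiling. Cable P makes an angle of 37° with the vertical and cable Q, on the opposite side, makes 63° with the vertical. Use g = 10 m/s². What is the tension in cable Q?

T_Q ≈ 709 N

Angles from the horizontal: cable P is 90° − 37° = 53°, cable Q is 90° − 63° = 27°.
Weight W = 116 × 10 = 1160 N acts straight down.
Horizontal: T_P cos 53° = T_Q cos 27°  →  T_P = 1.481 T_Q.
Vertical: T_P sin 53° + T_Q sin 27° = 1160.
Substituting the horizontal relation into the vertical equation gives 1.636 T_Q = 1160, so T_Q = 708.9 N.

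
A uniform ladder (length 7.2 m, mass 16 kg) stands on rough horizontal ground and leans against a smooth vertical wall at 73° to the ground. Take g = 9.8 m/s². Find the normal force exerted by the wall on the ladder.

N_wall ≈ 24 N

Torques about the foot: N_wall · 7.2 sin 73° = 16×9.8×3.6 cos 73° → N_wall = 23.969 N.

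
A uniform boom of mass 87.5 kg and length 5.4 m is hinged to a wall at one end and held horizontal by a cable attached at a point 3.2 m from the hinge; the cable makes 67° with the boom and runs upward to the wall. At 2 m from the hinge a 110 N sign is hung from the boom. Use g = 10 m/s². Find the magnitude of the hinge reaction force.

Take torques about the hinge: T sin 67° · 3.2 = 87.5×10×2.7 + 110×2 = 2582.5 N·m.
So T = 2582.5 / (0.9205 × 3.2) = 876.73 N.
ΣF_x = 0: H_x = T cos 67° = 342.56 N.
ΣF_y = 0: H_y = (87.5×10 + 110) − T sin 67° = 985 − 807.03 = 177.97 N.
|H| = √(H_x² + H_y²) = √((342.56)² + (177.97)²) = 386.04 N.

|H| ≈ 386 N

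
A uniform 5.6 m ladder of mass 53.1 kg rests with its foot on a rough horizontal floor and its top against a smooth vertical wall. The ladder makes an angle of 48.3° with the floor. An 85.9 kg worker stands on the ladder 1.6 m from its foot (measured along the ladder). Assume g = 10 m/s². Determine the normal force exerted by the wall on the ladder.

Torques about the foot: N_wall · 5.6 sin 48.3° = 53.1×10×2.8 cos 48.3° + 85.9×10×1.6 cos 48.3° → N_wall = 455.22 N.

N_wall ≈ 455 N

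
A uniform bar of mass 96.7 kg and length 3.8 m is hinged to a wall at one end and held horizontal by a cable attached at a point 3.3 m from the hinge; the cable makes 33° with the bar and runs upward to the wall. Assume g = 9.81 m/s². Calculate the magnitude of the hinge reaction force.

Take torques about the hinge: T sin 33° · 3.3 = 96.7×9.81×1.9 = 1802.4 N·m.
So T = 1802.4 / (0.5446 × 3.3) = 1002.8 N.
ΣF_x = 0: H_x = T cos 33° = 841.04 N.
ΣF_y = 0: H_y = (96.7×9.81) − T sin 33° = 948.63 − 546.18 = 402.45 N.
|H| = √(H_x² + H_y²) = √((841.04)² + (402.45)²) = 932.37 N.

|H| ≈ 932 N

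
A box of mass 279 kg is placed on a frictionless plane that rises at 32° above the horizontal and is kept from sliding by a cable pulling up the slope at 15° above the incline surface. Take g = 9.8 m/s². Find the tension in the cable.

T ≈ 1500 N

Take axes along and perpendicular to the incline. Weight components: W sin 32° = 1449 N down-slope, W cos 32° = 2319 N into the surface.
Along incline: T cos 15° = W sin 32° → T = 1500 N.
Perpendicular: N = W cos 32° − T sin 15° = 1931 N.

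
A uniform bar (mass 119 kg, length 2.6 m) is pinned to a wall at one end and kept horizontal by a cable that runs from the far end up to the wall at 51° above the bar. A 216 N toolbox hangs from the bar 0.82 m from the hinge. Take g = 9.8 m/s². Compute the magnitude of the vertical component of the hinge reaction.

Take torques about the hinge: T sin 51° · 2.6 = 119×9.8×1.3 + 216×0.82 = 1693.2 N·m.
So T = 1693.2 / (0.7771 × 2.6) = 837.97 N.
ΣF_y = 0: H_y = (119×9.8 + 216) − T sin 51° = 1382.2 − 651.22 = 730.98 N.

|H_y| ≈ 731 N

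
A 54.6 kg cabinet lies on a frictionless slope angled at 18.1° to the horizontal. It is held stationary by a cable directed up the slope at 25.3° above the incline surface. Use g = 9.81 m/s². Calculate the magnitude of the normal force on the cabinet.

N ≈ 430 N

Take axes along and perpendicular to the incline. Weight components: W sin 18.1° = 166.4 N down-slope, W cos 18.1° = 509.1 N into the surface.
Along incline: T cos 25.3° = W sin 18.1° → T = 184.1 N.
Perpendicular: N = W cos 18.1° − T sin 25.3° = 430.5 N.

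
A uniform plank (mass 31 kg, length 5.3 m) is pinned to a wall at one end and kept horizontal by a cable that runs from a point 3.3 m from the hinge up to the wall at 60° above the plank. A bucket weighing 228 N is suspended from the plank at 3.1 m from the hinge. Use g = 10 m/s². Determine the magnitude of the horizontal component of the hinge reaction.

H_x ≈ 267 N

Take torques about the hinge: T sin 60° · 3.3 = 31×10×2.65 + 228×3.1 = 1528.3 N·m.
So T = 1528.3 / (0.8660 × 3.3) = 534.77 N.
ΣF_x = 0: H_x = T cos 60° = 267.38 N.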